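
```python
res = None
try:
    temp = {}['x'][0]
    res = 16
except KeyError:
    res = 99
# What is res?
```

Step-by-step execution trace:
1. `temp = {}['x'][0]` raises KeyError.
2. `res = 16` is not reached.
3. `except KeyError` matches → res = 99.
Result: 99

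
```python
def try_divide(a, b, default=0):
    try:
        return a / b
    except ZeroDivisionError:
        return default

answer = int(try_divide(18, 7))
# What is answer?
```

Step-by-step execution trace:
1. `try_divide(18, 7)` enters try: `return 18 / 7` → returns 2.5714285714285716. No exception raised.
2. `except ZeroDivisionError` is skipped.
3. `int(2.5714285714285716)` → 2 → answer = 2.
Result: 2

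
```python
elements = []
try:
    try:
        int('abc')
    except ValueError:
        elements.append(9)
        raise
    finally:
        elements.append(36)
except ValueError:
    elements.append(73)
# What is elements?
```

Step-by-step execution trace:
1. Inner try: `int('abc')` raises ValueError.
2. Inner `except ValueError` matches → `elements.append(9)` → elements = [9].
3. bare `raise` re-raises ValueError.
4. Inner `finally` runs during unwinding: `elements.append(36)` → elements = [9, 36].
5. Outer `except ValueError` matches → `elements.append(73)` → elements = [9, 36, 73].
Result: [9, 36, 73]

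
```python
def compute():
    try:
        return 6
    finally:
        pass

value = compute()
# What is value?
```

Step-by-step execution trace:
1. `compute()` enters try: `return 6` sets pending return value 6.
2. Before returning, `finally: pass` runs (no effect).
3. compute() returns 6 → value = 6.
Result: 6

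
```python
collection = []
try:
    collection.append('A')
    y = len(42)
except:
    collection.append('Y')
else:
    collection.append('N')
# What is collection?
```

Step-by-step execution trace:
1. try: `collection.append('A')` → collection = ['A'].
2. `y = len(42)` raises TypeError.
3. bare `except` matches → `collection.append('Y')` → collection = ['A', 'Y'].
4. `else` is skipped (an exception was raised).
Result: ['A', 'Y']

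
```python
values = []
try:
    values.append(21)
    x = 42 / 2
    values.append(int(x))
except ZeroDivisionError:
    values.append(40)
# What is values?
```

Step-by-step execution trace:
1. try: `values.append(21)` → values = [21].
2. `x = 42 / 2` → x = 21.0. No exception raised.
3. `values.append(int(x))` → values = [21, 21].
4. `except ZeroDivisionError` is skipped (no exception was raised).
Result: [21, 21]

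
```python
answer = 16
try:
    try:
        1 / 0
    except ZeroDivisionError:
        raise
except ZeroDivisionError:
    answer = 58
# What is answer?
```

Step-by-step execution trace:
1. Inner try: `1 / 0` raises ZeroDivisionError.
2. Inner `except ZeroDivisionError` matches; bare `raise` re-raises the same ZeroDivisionError.
3. Outer `except ZeroDivisionError` matches → answer = 58.
Result: 58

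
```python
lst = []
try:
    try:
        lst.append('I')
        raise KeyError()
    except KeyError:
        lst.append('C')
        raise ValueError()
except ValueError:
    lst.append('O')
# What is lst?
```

Step-by-step execution trace:
1. Inner try: `lst.append('I')` → lst = ['I'].
2. `raise KeyError()` raises KeyError.
3. Inner `except KeyError` matches → `lst.append('C')` → lst = ['I', 'C'].
4. `raise ValueError()` raises ValueError; propagates to outer try.
5. Outer `except ValueError` matches → `lst.append('O')` → lst = ['I', 'C', 'O'].
Result: ['I', 'C', 'O']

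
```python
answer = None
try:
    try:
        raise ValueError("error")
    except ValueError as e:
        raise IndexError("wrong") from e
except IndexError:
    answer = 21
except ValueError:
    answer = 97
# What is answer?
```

Step-by-step execution trace:
1. Inner try raises ValueError; inner `except ValueError as e` catches it.
2. `raise IndexError(...) from e` raises IndexError (ValueError is attached as __cause__, but only IndexError is active).
3. Outer `except IndexError` matches → answer = 21.
4. `except ValueError` is not reached.
Result: 21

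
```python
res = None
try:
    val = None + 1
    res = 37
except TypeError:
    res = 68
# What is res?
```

Step-by-step execution trace:
1. `val = None + 1` raises TypeError.
2. `res = 37` is not reached.
3. `except TypeError` matches → res = 68.
Result: 68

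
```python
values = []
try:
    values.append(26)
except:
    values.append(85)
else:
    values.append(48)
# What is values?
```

Step-by-step execution trace:
1. try: `values.append(26)` → values = [26]. No exception raised.
2. `except` is skipped.
3. `else` runs (try completed without exception): `values.append(48)` → values = [26, 48].
Result: [26, 48]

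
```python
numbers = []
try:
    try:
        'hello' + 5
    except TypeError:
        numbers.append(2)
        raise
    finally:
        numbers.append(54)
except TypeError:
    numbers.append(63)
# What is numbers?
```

Step-by-step execution trace:
1. Inner try: `'hello' + 5` raises TypeError.
2. Inner `except TypeError` matches → `numbers.append(2)` → numbers = [2].
3. bare `raise` re-raises TypeError.
4. Inner `finally` runs during unwinding: `numbers.append(54)` → numbers = [2, 54].
5. Outer `except TypeError` matches → `numbers.append(63)` → numbers = [2, 54, 63].
Result: [2, 54, 63]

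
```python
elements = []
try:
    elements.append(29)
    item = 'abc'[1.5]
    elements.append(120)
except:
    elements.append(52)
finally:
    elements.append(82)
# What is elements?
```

Step-by-step execution trace:
1. try: `elements.append(29)` → elements = [29].
2. `item = 'abc'[1.5]` raises TypeError; `elements.append(120)` is not reached.
3. bare `except` matches → `elements.append(52)` → elements = [29, 52].
4. finally always runs: `elements.append(82)` → elements = [29, 52, 82].
Result: [29, 52, 82]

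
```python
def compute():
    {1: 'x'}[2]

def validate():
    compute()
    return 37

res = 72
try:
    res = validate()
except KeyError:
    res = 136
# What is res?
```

Step-by-step execution trace:
1. res starts at 72.
2. try: `validate()` calls `compute()`.
3. `compute()` evaluates `{1: 'x'}[2]`, which raises KeyError; it propagates through validate (uncaught).
4. `return 37` in validate is not reached; the assignment to res does not complete.
5. `except KeyError` matches → res = 136.
Result: 136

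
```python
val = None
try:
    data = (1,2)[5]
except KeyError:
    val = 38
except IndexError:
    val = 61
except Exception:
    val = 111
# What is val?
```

Step-by-step execution trace:
1. `data = (1,2)[5]` raises IndexError.
2. `except KeyError` does not match IndexError; skipped.
3. `except IndexError` matches → val = 61.
4. Remaining except clauses are skipped.
Result: 61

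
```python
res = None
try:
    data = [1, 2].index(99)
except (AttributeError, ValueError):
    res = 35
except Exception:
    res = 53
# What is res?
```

Step-by-step execution trace:
1. `data = [1, 2].index(99)` raises ValueError.
2. `except (AttributeError, ValueError)` matches (ValueError is in the tuple) → res = 35.
3. `except Exception` is not reached.
Result: 35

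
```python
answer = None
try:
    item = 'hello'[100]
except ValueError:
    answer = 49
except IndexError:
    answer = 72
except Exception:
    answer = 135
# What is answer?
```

Step-by-step execution trace:
1. `item = 'hello'[100]` raises IndexError.
2. `except ValueError` does not match IndexError; skipped.
3. `except IndexError` matches → answer = 72.
4. Remaining except clauses are skipped.
Result: 72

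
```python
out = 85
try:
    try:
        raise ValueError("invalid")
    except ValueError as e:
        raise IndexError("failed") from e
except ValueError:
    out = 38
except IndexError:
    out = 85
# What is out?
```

Step-by-step execution trace:
1. Inner try raises ValueError; inner `except ValueError as e` catches it.
2. `raise IndexError(...) from e` raises IndexError (ValueError is attached as __cause__, but only IndexError is active).
3. Outer `except ValueError` does not match IndexError; skipped.
4. Outer `except IndexError` matches → out = 85.
Result: 85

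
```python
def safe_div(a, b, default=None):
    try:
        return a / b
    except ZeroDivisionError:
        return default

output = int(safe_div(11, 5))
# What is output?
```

Step-by-step execution trace:
1. `safe_div(11, 5)` enters try: `return 11 / 5` → returns 2.2. No exception raised.
2. `except ZeroDivisionError` is skipped.
3. `int(2.2)` → 2 → output = 2.
Result: 2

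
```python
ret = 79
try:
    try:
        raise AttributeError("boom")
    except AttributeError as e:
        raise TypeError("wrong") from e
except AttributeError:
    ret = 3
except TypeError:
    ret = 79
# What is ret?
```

Step-by-step execution trace:
1. Inner try raises AttributeError; inner `except AttributeError as e` catches it.
2. `raise TypeError(...) from e` raises TypeError (AttributeError is attached as __cause__, but only TypeError is active).
3. Outer `except AttributeError` does not match TypeError; skipped.
4. Outer `except TypeError` matches → ret = 79.
Result: 79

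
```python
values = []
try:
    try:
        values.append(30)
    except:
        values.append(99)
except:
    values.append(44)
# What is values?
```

Step-by-step execution trace:
1. Inner try: `values.append(30)` → values = [30]. No exception raised.
2. Inner `except` is skipped.
3. Inner try completes normally; outer `except` is skipped.
Result: [30]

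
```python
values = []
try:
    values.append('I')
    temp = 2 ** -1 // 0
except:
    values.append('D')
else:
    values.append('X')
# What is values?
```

Step-by-step execution trace:
1. try: `values.append('I')` → values = ['I'].
2. `temp = 2 ** -1 // 0` raises ZeroDivisionError.
3. bare `except` matches → `values.append('D')` → values = ['I', 'D'].
4. `else` is skipped (an exception was raised).
Result: ['I', 'D']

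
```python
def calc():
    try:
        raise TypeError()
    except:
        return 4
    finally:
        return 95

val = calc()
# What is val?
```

Step-by-step execution trace:
1. `calc()` enters try: `raise TypeError()` raises TypeError.
2. bare `except` matches → `return 4` sets pending return value 4.
3. Before returning, `finally: return 95` runs and overrides the pending return.
4. calc() returns 95 → val = 95.
Result: 95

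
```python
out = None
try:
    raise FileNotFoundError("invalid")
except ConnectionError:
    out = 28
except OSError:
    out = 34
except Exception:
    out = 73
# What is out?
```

Step-by-step execution trace:
1. `raise FileNotFoundError(...)` raises FileNotFoundError.
2. `except ConnectionError` does not match (FileNotFoundError is not a subclass of ConnectionError); skipped.
3. `except OSError` matches (FileNotFoundError is a subclass of OSError) → out = 34.
4. `except Exception` is not reached.
Result: 34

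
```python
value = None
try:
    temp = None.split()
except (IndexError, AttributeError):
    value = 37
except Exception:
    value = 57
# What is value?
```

Step-by-step execution trace:
1. `temp = None.split()` raises AttributeError.
2. `except (IndexError, AttributeError)` matches (AttributeError is in the tuple) → value = 37.
3. `except Exception` is not reached.
Result: 37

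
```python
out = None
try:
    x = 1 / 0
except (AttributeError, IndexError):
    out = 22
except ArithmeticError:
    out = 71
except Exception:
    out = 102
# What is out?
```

Step-by-step execution trace:
1. `x = 1 / 0` raises ZeroDivisionError.
2. `except (AttributeError, IndexError)` does not match ZeroDivisionError; skipped.
3. `except ArithmeticError` matches (ZeroDivisionError is a subclass of ArithmeticError) → out = 71.
4. `except Exception` is not reached.
Result: 71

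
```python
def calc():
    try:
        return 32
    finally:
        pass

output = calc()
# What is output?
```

Step-by-step execution trace:
1. `calc()` enters try: `return 32` sets pending return value 32.
2. Before returning, `finally: pass` runs (no effect).
3. calc() returns 32 → output = 32.
Result: 32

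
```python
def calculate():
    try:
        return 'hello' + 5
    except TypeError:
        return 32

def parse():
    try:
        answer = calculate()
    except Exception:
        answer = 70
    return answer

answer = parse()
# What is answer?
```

Step-by-step execution trace:
1. `parse()` calls `calculate()`.
2. In calculate: `'hello' + 5` raises TypeError; `except TypeError` catches it → returns 32.
3. In parse: `answer = calculate()` → answer = 32. No exception reaches parse.
4. `except Exception` is skipped; parse returns 32.
5. answer = 32.
Result: 32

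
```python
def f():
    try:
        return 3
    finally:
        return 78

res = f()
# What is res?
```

Step-by-step execution trace:
1. `f()` enters try: `return 3` sets pending return value 3.
2. Before returning, `finally: return 78` runs and overrides the pending return.
3. f() returns 78 → res = 78.
Result: 78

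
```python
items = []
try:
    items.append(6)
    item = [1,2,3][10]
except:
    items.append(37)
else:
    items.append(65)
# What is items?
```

Step-by-step execution trace:
1. try: `items.append(6)` → items = [6].
2. `item = [1,2,3][10]` raises IndexError.
3. bare `except` matches → `items.append(37)` → items = [6, 37].
4. `else` is skipped (an exception was raised).
Result: [6, 37]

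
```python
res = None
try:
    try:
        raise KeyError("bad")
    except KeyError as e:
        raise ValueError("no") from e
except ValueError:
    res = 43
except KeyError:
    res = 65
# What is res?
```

Step-by-step execution trace:
1. Inner try raises KeyError; inner `except KeyError as e` catches it.
2. `raise ValueError(...) from e` raises ValueError (KeyError is attached as __cause__, but only ValueError is active).
3. Outer `except ValueError` matches → res = 43.
4. `except KeyError` is not reached.
Result: 43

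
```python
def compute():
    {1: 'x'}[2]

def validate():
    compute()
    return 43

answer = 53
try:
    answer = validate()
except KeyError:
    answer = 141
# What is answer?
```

Step-by-step execution trace:
1. answer starts at 53.
2. try: `validate()` calls `compute()`.
3. `compute()` evaluates `{1: 'x'}[2]`, which raises KeyError; it propagates through validate (uncaught).
4. `return 43` in validate is not reached; the assignment to answer does not complete.
5. `except KeyError` matches → answer = 141.
Result: 141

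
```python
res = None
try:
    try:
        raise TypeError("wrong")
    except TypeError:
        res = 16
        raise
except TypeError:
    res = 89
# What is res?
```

Step-by-step execution trace:
1. Inner try: `raise TypeError("wrong")` raises TypeError.
2. Inner `except TypeError` matches → res = 16.
3. bare `raise` re-raises the same TypeError.
4. Outer `except TypeError` matches → res = 89.
Result: 89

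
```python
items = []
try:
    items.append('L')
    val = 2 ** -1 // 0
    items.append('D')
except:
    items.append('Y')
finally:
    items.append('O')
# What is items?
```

Step-by-step execution trace:
1. try: `items.append('L')` → items = ['L'].
2. `val = 2 ** -1 // 0` raises ZeroDivisionError; `items.append('D')` is not reached.
3. bare `except` matches → `items.append('Y')` → items = ['L', 'Y'].
4. finally always runs: `items.append('O')` → items = ['L', 'Y', 'O'].
Result: ['L', 'Y', 'O']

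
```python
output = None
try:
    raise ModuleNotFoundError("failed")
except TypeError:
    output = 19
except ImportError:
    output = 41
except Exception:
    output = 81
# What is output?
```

Step-by-step execution trace:
1. `raise ModuleNotFoundError(...)` raises ModuleNotFoundError.
2. `except TypeError` does not match (ModuleNotFoundError is not a subclass of TypeError); skipped.
3. `except ImportError` matches (ModuleNotFoundError is a subclass of ImportError) → output = 41.
4. `except Exception` is not reached.
Result: 41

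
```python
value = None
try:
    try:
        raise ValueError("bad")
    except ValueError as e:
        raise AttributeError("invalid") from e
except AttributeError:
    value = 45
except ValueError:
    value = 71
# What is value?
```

Step-by-step execution trace:
1. Inner try raises ValueError; inner `except ValueError as e` catches it.
2. `raise AttributeError(...) from e` raises AttributeError (ValueError is attached as __cause__, but only AttributeError is active).
3. Outer `except AttributeError` matches → value = 45.
4. `except ValueError` is not reached.
Result: 45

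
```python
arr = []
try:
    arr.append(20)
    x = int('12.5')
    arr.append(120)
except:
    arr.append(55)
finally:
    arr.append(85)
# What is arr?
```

Step-by-step execution trace:
1. try: `arr.append(20)` → arr = [20].
2. `x = int('12.5')` raises ValueError; `arr.append(120)` is not reached.
3. bare `except` matches → `arr.append(55)` → arr = [20, 55].
4. finally always runs: `arr.append(85)` → arr = [20, 55, 85].
Result: [20, 55, 85]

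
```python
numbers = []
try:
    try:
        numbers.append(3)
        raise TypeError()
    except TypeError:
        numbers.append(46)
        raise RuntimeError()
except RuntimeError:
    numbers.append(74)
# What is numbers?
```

Step-by-step execution trace:
1. Inner try: `numbers.append(3)` → numbers = [3].
2. `raise TypeError()` raises TypeError.
3. Inner `except TypeError` matches → `numbers.append(46)` → numbers = [3, 46].
4. `raise RuntimeError()` raises RuntimeError; propagates to outer try.
5. Outer `except RuntimeError` matches → `numbers.append(74)` → numbers = [3, 46, 74].
Result: [3, 46, 74]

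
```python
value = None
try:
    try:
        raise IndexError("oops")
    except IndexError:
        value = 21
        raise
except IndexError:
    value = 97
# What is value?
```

Step-by-step execution trace:
1. Inner try: `raise IndexError("oops")` raises IndexError.
2. Inner `except IndexError` matches → value = 21.
3. bare `raise` re-raises the same IndexError.
4. Outer `except IndexError` matches → value = 97.
Result: 97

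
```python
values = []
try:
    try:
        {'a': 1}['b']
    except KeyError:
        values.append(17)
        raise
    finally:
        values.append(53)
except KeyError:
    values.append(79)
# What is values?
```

Step-by-step execution trace:
1. Inner try: `{'a': 1}['b']` raises KeyError.
2. Inner `except KeyError` matches → `values.append(17)` → values = [17].
3. bare `raise` re-raises KeyError.
4. Inner `finally` runs during unwinding: `values.append(53)` → values = [17, 53].
5. Outer `except KeyError` matches → `values.append(79)` → values = [17, 53, 79].
Result: [17, 53, 79]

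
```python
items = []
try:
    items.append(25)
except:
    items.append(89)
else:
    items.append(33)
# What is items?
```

Step-by-step execution trace:
1. try: `items.append(25)` → items = [25]. No exception raised.
2. `except` is skipped.
3. `else` runs (try completed without exception): `items.append(33)` → items = [25, 33].
Result: [25, 33]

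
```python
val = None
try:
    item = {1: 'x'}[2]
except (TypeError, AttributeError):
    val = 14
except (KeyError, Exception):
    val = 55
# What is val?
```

Step-by-step execution trace:
1. `item = {1: 'x'}[2]` raises KeyError.
2. `except (TypeError, AttributeError)` does not match KeyError; skipped.
3. `except (KeyError, Exception)` matches (KeyError is in the tuple) → val = 55.
Result: 55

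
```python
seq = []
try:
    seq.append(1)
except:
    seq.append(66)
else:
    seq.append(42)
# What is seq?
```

Step-by-step execution trace:
1. try: `seq.append(1)` → seq = [1]. No exception raised.
2. `except` is skipped.
3. `else` runs (try completed without exception): `seq.append(42)` → seq = [1, 42].
Result: [1, 42]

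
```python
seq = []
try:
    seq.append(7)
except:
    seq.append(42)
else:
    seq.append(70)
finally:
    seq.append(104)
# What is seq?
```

Step-by-step execution trace:
1. try: `seq.append(7)` → seq = [7]. No exception raised.
2. `except` is skipped.
3. `else` runs: `seq.append(70)` → seq = [7, 70].
4. `finally` always runs: `seq.append(104)` → seq = [7, 70, 104].
Result: [7, 70, 104]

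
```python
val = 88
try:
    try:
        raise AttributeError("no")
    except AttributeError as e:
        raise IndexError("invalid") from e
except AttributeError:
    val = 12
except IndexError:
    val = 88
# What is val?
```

Step-by-step execution trace:
1. Inner try raises AttributeError; inner `except AttributeError as e` catches it.
2. `raise IndexError(...) from e` raises IndexError (AttributeError is attached as __cause__, but only IndexError is active).
3. Outer `except AttributeError` does not match IndexError; skipped.
4. Outer `except IndexError` matches → val = 88.
Result: 88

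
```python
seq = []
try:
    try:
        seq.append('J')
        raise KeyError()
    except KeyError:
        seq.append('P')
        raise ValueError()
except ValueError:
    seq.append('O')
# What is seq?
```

Step-by-step execution trace:
1. Inner try: `seq.append('J')` → seq = ['J'].
2. `raise KeyError()` raises KeyError.
3. Inner `except KeyError` matches → `seq.append('P')` → seq = ['J', 'P'].
4. `raise ValueError()` raises ValueError; propagates to outer try.
5. Outer `except ValueError` matches → `seq.append('O')` → seq = ['J', 'P', 'O'].
Result: ['J', 'P', 'O']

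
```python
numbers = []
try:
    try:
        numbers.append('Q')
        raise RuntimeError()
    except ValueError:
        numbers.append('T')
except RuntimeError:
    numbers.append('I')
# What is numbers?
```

Step-by-step execution trace:
1. Inner try: `numbers.append('Q')` → numbers = ['Q'].
2. `raise RuntimeError()` raises RuntimeError.
3. Inner `except ValueError` does not match RuntimeError; exception propagates to outer try.
4. Outer `except RuntimeError` matches → `numbers.append('I')` → numbers = ['Q', 'I'].
Result: ['Q', 'I']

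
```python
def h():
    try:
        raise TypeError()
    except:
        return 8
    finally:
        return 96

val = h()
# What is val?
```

Step-by-step execution trace:
1. `h()` enters try: `raise TypeError()` raises TypeError.
2. bare `except` matches → `return 8` sets pending return value 8.
3. Before returning, `finally: return 96` runs and overrides the pending return.
4. h() returns 96 → val = 96.
Result: 96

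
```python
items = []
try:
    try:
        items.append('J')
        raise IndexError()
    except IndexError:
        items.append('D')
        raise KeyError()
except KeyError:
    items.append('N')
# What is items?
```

Step-by-step execution trace:
1. Inner try: `items.append('J')` → items = ['J'].
2. `raise IndexError()` raises IndexError.
3. Inner `except IndexError` matches → `items.append('D')` → items = ['J', 'D'].
4. `raise KeyError()` raises KeyError; propagates to outer try.
5. Outer `except KeyError` matches → `items.append('N')` → items = ['J', 'D', 'N'].
Result: ['J', 'D', 'N']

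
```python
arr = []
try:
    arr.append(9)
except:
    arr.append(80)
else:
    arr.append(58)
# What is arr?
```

Step-by-step execution trace:
1. try: `arr.append(9)` → arr = [9]. No exception raised.
2. `except` is skipped.
3. `else` runs (try completed without exception): `arr.append(58)` → arr = [9, 58].
Result: [9, 58]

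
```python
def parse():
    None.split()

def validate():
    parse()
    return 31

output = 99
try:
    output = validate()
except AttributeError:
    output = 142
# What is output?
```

Step-by-step execution trace:
1. output starts at 99.
2. try: `validate()` calls `parse()`.
3. `parse()` evaluates `None.split()`, which raises AttributeError; it propagates through validate (uncaught).
4. `return 31` in validate is not reached; the assignment to output does not complete.
5. `except AttributeError` matches → output = 142.
Result: 142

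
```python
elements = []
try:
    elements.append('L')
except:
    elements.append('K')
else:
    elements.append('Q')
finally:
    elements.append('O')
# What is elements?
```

Step-by-step execution trace:
1. try: `elements.append('L')` → elements = ['L']. No exception raised.
2. `except` is skipped.
3. `else` runs: `elements.append('Q')` → elements = ['L', 'Q'].
4. `finally` always runs: `elements.append('O')` → elements = ['L', 'Q', 'O'].
Result: ['L', 'Q', 'O']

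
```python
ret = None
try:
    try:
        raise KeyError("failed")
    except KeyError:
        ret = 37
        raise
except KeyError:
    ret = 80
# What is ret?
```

Step-by-step execution trace:
1. Inner try: `raise KeyError("failed")` raises KeyError.
2. Inner `except KeyError` matches → ret = 37.
3. bare `raise` re-raises the same KeyError.
4. Outer `except KeyError` matches → ret = 80.
Result: 80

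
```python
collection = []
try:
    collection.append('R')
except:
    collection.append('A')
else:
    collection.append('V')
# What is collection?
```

Step-by-step execution trace:
1. try: `collection.append('R')` → collection = ['R']. No exception raised.
2. `except` is skipped.
3. `else` runs (try completed without exception): `collection.append('V')` → collection = ['R', 'V'].
Result: ['R', 'V']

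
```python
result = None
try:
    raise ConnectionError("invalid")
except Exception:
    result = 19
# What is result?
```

Step-by-step execution trace:
1. `raise ConnectionError(...)` raises ConnectionError.
2. `except Exception` matches (ConnectionError is a subclass of Exception) → result = 19.
Result: 19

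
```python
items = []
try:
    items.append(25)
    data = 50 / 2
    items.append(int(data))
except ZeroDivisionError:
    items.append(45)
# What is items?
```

Step-by-step execution trace:
1. try: `items.append(25)` → items = [25].
2. `data = 50 / 2` → data = 25.0. No exception raised.
3. `items.append(int(data))` → items = [25, 25].
4. `except ZeroDivisionError` is skipped (no exception was raised).
Result: [25, 25]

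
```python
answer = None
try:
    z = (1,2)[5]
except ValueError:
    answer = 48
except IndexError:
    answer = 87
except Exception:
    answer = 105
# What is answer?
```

Step-by-step execution trace:
1. `z = (1,2)[5]` raises IndexError.
2. `except ValueError` does not match IndexError; skipped.
3. `except IndexError` matches → answer = 87.
4. Remaining except clauses are skipped.
Result: 87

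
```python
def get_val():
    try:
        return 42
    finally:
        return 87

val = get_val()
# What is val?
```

Step-by-step execution trace:
1. `get_val()` enters try: `return 42` sets pending return value 42.
2. Before returning, `finally: return 87` runs and overrides the pending return.
3. get_val() returns 87 → val = 87.
Result: 87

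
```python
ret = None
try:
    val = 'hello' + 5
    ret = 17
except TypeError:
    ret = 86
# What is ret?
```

Step-by-step execution trace:
1. `val = 'hello' + 5` raises TypeError.
2. `ret = 17` is not reached.
3. `except TypeError` matches → ret = 86.
Result: 86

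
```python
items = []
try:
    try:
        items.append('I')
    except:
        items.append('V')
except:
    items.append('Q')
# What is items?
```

Step-by-step execution trace:
1. Inner try: `items.append('I')` → items = ['I']. No exception raised.
2. Inner `except` is skipped.
3. Inner try completes normally; outer `except` is skipped.
Result: ['I']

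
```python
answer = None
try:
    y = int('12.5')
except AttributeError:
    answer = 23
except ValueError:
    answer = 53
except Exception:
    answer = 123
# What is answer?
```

Step-by-step execution trace:
1. `y = int('12.5')` raises ValueError.
2. `except AttributeError` does not match ValueError; skipped.
3. `except ValueError` matches → answer = 53.
4. Remaining except clauses are skipped.
Result: 53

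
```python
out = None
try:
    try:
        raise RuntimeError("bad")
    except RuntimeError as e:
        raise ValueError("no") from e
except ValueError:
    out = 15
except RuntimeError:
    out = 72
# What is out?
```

Step-by-step execution trace:
1. Inner try raises RuntimeError; inner `except RuntimeError as e` catches it.
2. `raise ValueError(...) from e` raises ValueError (RuntimeError is attached as __cause__, but only ValueError is active).
3. Outer `except ValueError` matches → out = 15.
4. `except RuntimeError` is not reached.
Result: 15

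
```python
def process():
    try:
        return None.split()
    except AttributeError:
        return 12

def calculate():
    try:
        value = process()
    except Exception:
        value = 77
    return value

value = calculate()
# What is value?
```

Step-by-step execution trace:
1. `calculate()` calls `process()`.
2. In process: `None.split()` raises AttributeError; `except AttributeError` catches it → returns 12.
3. In calculate: `value = process()` → value = 12. No exception reaches calculate.
4. `except Exception` is skipped; calculate returns 12.
5. value = 12.
Result: 12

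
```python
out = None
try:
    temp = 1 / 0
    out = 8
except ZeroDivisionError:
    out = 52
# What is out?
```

Step-by-step execution trace:
1. `temp = 1 / 0` raises ZeroDivisionError.
2. `out = 8` is not reached.
3. `except ZeroDivisionError` matches → out = 52.
Result: 52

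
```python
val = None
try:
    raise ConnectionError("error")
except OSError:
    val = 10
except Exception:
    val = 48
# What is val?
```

Step-by-step execution trace:
1. `raise ConnectionError(...)` raises ConnectionError.
2. `except OSError` matches (ConnectionError is a subclass of OSError) → val = 10.
3. `except Exception` is not reached.
Result: 10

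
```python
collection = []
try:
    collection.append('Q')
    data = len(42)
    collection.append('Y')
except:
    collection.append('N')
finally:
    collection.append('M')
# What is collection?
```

Step-by-step execution trace:
1. try: `collection.append('Q')` → collection = ['Q'].
2. `data = len(42)` raises TypeError; `collection.append('Y')` is not reached.
3. bare `except` matches → `collection.append('N')` → collection = ['Q', 'N'].
4. finally always runs: `collection.append('M')` → collection = ['Q', 'N', 'M'].
Result: ['Q', 'N', 'M']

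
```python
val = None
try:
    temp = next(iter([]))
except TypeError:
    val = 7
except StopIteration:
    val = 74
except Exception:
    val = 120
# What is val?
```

Step-by-step execution trace:
1. `temp = next(iter([]))` raises StopIteration.
2. `except TypeError` does not match StopIteration; skipped.
3. `except StopIteration` matches → val = 74.
4. Remaining except clauses are skipped.
Result: 74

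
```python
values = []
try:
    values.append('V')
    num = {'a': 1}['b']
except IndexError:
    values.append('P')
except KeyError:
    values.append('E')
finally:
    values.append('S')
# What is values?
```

Step-by-step execution trace:
1. try: `values.append('V')` → values = ['V'].
2. `num = {'a': 1}['b']` raises KeyError.
3. `except IndexError` does not match KeyError; skipped.
4. `except KeyError` matches → `values.append('E')` → values = ['V', 'E'].
5. finally always runs: `values.append('S')` → values = ['V', 'E', 'S'].
Result: ['V', 'E', 'S']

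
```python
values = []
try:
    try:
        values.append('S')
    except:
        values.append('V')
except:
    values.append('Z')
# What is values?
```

Step-by-step execution trace:
1. Inner try: `values.append('S')` → values = ['S']. No exception raised.
2. Inner `except` is skipped.
3. Inner try completes normally; outer `except` is skipped.
Result: ['S']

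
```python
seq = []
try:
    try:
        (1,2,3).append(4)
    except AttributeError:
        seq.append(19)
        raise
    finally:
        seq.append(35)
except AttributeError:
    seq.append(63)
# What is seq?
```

Step-by-step execution trace:
1. Inner try: `(1,2,3).append(4)` raises AttributeError.
2. Inner `except AttributeError` matches → `seq.append(19)` → seq = [19].
3. bare `raise` re-raises AttributeError.
4. Inner `finally` runs during unwinding: `seq.append(35)` → seq = [19, 35].
5. Outer `except AttributeError` matches → `seq.append(63)` → seq = [19, 35, 63].
Result: [19, 35, 63]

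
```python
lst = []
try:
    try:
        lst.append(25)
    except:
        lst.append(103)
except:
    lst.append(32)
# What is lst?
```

Step-by-step execution trace:
1. Inner try: `lst.append(25)` → lst = [25]. No exception raised.
2. Inner `except` is skipped.
3. Inner try completes normally; outer `except` is skipped.
Result: [25]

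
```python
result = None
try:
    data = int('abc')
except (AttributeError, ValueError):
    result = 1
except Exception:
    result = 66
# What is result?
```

Step-by-step execution trace:
1. `data = int('abc')` raises ValueError.
2. `except (AttributeError, ValueError)` matches (ValueError is in the tuple) → result = 1.
3. `except Exception` is not reached.
Result: 1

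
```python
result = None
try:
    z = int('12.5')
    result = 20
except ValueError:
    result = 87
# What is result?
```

Step-by-step execution trace:
1. `z = int('12.5')` raises ValueError.
2. `result = 20` is not reached.
3. `except ValueError` matches → result = 87.
Result: 87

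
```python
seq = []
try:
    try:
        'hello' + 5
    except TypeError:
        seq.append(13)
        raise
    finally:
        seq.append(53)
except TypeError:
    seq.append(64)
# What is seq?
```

Step-by-step execution trace:
1. Inner try: `'hello' + 5` raises TypeError.
2. Inner `except TypeError` matches → `seq.append(13)` → seq = [13].
3. bare `raise` re-raises TypeError.
4. Inner `finally` runs during unwinding: `seq.append(53)` → seq = [13, 53].
5. Outer `except TypeError` matches → `seq.append(64)` → seq = [13, 53, 64].
Result: [13, 53, 64]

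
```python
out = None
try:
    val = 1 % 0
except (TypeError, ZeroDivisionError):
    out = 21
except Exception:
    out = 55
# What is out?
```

Step-by-step execution trace:
1. `val = 1 % 0` raises ZeroDivisionError.
2. `except (TypeError, ZeroDivisionError)` matches (ZeroDivisionError is in the tuple) → out = 21.
3. `except Exception` is not reached.
Result: 21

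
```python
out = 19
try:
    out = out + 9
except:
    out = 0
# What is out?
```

Step-by-step execution trace:
1. out starts at 19.
2. try: `out = out + 9` → out = 28. No exception raised.
3. `except` is skipped.
Result: 28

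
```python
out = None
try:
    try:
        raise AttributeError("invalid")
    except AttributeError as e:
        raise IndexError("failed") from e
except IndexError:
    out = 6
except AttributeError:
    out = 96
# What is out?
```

Step-by-step execution trace:
1. Inner try raises AttributeError; inner `except AttributeError as e` catches it.
2. `raise IndexError(...) from e` raises IndexError (AttributeError is attached as __cause__, but only IndexError is active).
3. Outer `except IndexError` matches → out = 6.
4. `except AttributeError` is not reached.
Result: 6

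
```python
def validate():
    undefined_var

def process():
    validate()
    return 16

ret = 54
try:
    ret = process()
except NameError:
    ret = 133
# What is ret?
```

Step-by-step execution trace:
1. ret starts at 54.
2. try: `process()` calls `validate()`.
3. `validate()` evaluates `undefined_var`, which raises NameError; it propagates through process (uncaught).
4. `return 16` in process is not reached; the assignment to ret does not complete.
5. `except NameError` matches → ret = 133.
Result: 133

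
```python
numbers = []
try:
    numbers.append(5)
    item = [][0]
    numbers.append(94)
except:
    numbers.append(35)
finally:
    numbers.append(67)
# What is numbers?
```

Step-by-step execution trace:
1. try: `numbers.append(5)` → numbers = [5].
2. `item = [][0]` raises IndexError; `numbers.append(94)` is not reached.
3. bare `except` matches → `numbers.append(35)` → numbers = [5, 35].
4. finally always runs: `numbers.append(67)` → numbers = [5, 35, 67].
Result: [5, 35, 67]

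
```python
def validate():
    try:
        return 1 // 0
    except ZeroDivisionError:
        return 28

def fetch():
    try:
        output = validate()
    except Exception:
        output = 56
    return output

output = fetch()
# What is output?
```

Step-by-step execution trace:
1. `fetch()` calls `validate()`.
2. In validate: `1 // 0` raises ZeroDivisionError; `except ZeroDivisionError` catches it → returns 28.
3. In fetch: `output = validate()` → output = 28. No exception reaches fetch.
4. `except Exception` is skipped; fetch returns 28.
5. output = 28.
Result: 28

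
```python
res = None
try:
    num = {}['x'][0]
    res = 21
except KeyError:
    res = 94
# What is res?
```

Step-by-step execution trace:
1. `num = {}['x'][0]` raises KeyError.
2. `res = 21` is not reached.
3. `except KeyError` matches → res = 94.
Result: 94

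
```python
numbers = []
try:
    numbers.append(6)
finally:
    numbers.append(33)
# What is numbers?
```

Step-by-step execution trace:
1. try: `numbers.append(6)` → numbers = [6].
2. The try body completes without raising.
3. finally always runs: `numbers.append(33)` → numbers = [6, 33].
Result: [6, 33]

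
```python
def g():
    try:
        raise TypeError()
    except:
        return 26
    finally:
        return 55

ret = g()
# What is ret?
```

Step-by-step execution trace:
1. `g()` enters try: `raise TypeError()` raises TypeError.
2. bare `except` matches → `return 26` sets pending return value 26.
3. Before returning, `finally: return 55` runs and overrides the pending return.
4. g() returns 55 → ret = 55.
Result: 55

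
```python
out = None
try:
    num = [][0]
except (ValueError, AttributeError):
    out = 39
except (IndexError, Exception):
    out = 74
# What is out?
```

Step-by-step execution trace:
1. `num = [][0]` raises IndexError.
2. `except (ValueError, AttributeError)` does not match IndexError; skipped.
3. `except (IndexError, Exception)` matches (IndexError is in the tuple) → out = 74.
Result: 74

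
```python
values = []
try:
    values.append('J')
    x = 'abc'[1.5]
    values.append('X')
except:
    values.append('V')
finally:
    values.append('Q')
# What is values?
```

Step-by-step execution trace:
1. try: `values.append('J')` → values = ['J'].
2. `x = 'abc'[1.5]` raises TypeError; `values.append('X')` is not reached.
3. bare `except` matches → `values.append('V')` → values = ['J', 'V'].
4. finally always runs: `values.append('Q')` → values = ['J', 'V', 'Q'].
Result: ['J', 'V', 'Q']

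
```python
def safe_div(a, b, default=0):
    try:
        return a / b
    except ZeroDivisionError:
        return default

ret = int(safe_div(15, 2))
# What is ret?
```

Step-by-step execution trace:
1. `safe_div(15, 2)` enters try: `return 15 / 2` → returns 7.5. No exception raised.
2. `except ZeroDivisionError` is skipped.
3. `int(7.5)` → 7 → ret = 7.
Result: 7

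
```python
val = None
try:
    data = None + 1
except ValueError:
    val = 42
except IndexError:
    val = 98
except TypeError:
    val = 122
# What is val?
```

Step-by-step execution trace:
1. `data = None + 1` raises TypeError.
2. `except ValueError` does not match TypeError; skipped.
3. `except IndexError` does not match TypeError; skipped.
4. `except TypeError` matches → val = 122.
Result: 122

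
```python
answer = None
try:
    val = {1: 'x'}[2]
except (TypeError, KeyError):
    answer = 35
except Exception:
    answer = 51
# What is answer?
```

Step-by-step execution trace:
1. `val = {1: 'x'}[2]` raises KeyError.
2. `except (TypeError, KeyError)` matches (KeyError is in the tuple) → answer = 35.
3. `except Exception` is not reached.
Result: 35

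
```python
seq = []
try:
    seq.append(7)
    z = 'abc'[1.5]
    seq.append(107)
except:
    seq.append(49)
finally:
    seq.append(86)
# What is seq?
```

Step-by-step execution trace:
1. try: `seq.append(7)` → seq = [7].
2. `z = 'abc'[1.5]` raises TypeError; `seq.append(107)` is not reached.
3. bare `except` matches → `seq.append(49)` → seq = [7, 49].
4. finally always runs: `seq.append(86)` → seq = [7, 49, 86].
Result: [7, 49, 86]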